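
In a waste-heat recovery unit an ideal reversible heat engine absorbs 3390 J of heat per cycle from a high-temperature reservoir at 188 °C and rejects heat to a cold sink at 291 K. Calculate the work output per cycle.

T_H = 188 °C → 188 + 273.15 = 461.15 K.
Since the cycle is reversible, η = 1 − T_C/T_H = 1 − 291.00/461.15 = 0.3690.
W = η·Q_H = 0.3690 × 3390 = 1250 J.

W ≈ 1250 J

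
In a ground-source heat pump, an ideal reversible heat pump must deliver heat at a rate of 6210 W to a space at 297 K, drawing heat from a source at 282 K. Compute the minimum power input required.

Ẇ_in ≈ 313.6 W

Reversible heating COP: COP_HP = T_H/(T_H − T_C) = 297.00/15.00 = 19.8000.
W = Q_H/COP_HP = 6210/19.8000 = 313.6 W.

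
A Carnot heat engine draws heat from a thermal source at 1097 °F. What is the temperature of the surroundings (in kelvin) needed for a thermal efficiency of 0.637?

T_C ≈ 314 K

T_H = 1097 °F → (1097 − 32) × 5/9 = 591.67 °C = 864.82 K.
From η = 1 − T_C/T_H, T_C = T_H·(1 − η) = 864.82 × (1 − 0.637) = 314 K.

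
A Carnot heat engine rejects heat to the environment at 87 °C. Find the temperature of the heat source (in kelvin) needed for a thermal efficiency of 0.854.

T_C = 87 °C → 87 + 273.15 = 360.15 K.
From η = 1 − T_C/T_H, solving for T_H gives T_H = T_C/(1 − η) = 360.15/(1 − 0.854) = 2470 K.

T_H ≈ 2470 K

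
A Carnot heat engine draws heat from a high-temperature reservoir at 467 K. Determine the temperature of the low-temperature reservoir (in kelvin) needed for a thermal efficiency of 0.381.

From η = 1 − T_C/T_H, T_C = T_H·(1 − η) = 467.00 × (1 − 0.381) = 289 K.

T_C ≈ 289 K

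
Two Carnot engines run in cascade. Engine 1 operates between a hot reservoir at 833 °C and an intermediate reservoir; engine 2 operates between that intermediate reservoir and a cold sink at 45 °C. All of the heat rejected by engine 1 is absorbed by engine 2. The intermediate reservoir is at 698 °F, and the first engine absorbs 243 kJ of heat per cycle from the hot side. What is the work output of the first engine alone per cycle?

T_H = 833 °C → 833 + 273.15 = 1106.15 K.
T_C = 45 °C → 45 + 273.15 = 318.15 K.
T_m = 698 °F → (698 − 32) × 5/9 = 370.00 °C = 643.15 K.
First-stage efficiency η₁ = 1 − T_m/T_H = 1 − 643.15/1106.15 = 0.4186.
W₁ = η₁·Q_H = 0.4186 × 243 = 102 kJ.

W₁ ≈ 102 kJ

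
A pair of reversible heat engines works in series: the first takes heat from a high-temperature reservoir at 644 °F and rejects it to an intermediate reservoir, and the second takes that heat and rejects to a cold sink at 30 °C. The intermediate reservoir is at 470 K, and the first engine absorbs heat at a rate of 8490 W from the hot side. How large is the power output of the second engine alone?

T_H = 644 °F → (644 − 32) × 5/9 = 340.00 °C = 613.15 K.
T_C = 30 °C → 30 + 273.15 = 303.15 K.
Heat entering the second stage: Q_m = Q_H·(T_m/T_H) = 8490 × 470.00/613.15 = 6510 W.
Second-stage efficiency η₂ = 1 − T_C/T_m = 1 − 303.15/470.00 = 0.3550, so W₂ = η₂·Q_m = 2310 W.

Ẇ₂ ≈ 2310 W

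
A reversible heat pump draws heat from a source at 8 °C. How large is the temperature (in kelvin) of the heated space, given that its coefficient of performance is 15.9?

T_H ≈ 300 K

T_C = 8 °C → 8 + 273.15 = 281.15 K.
COP_HP = T_H/(T_H − T_C) ⇒ T_H = T_C·COP_HP/(COP_HP − 1) = 281.15 × 15.9/(15.9 − 1) = 300 K.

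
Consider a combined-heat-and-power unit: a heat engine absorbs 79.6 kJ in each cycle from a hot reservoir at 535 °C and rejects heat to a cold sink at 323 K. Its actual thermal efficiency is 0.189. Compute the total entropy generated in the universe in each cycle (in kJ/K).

ΔS_univ ≈ 0.101 kJ/K

T_H = 535 °C → 535 + 273.15 = 808.15 K.
W = η·Q_H = 0.189 × 79.6 = 15.04 kJ, so Q_C = Q_H − W = 64.56 kJ.
The hot reservoir loses entropy Q_H/T_H = 79.6/808.15 = 0.09850 kJ/K; the cold reservoir gains Q_C/T_C = 64.56/323.00 = 0.1999 kJ/K.
ΔS_univ = −Q_H/T_H + Q_C/T_C = 0.101 kJ/K (> 0, since η = 0.189 < η_Carnot = 0.600).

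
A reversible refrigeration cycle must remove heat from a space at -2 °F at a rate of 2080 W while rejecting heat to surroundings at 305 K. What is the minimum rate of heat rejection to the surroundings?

Q̇_H ≈ 2495 W

T_C = -2 °F → (-2 − 32) × 5/9 = -18.89 °C = 254.26 K.
For a reversible cycle Q_H/Q_C = T_H/T_C, so Q_H = Q_C·T_H/T_C = 2080 × 305.00/254.26 = 2495 W.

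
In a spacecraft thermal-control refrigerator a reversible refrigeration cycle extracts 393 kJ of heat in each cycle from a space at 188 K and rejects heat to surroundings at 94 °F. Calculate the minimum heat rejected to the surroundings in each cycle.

T_H = 94 °F → (94 − 32) × 5/9 = 34.44 °C = 307.59 K.
For a reversible cycle Q_H/Q_C = T_H/T_C, so Q_H = Q_C·T_H/T_C = 393 × 307.59/188.00 = 643 kJ.

Q_H ≈ 643 kJ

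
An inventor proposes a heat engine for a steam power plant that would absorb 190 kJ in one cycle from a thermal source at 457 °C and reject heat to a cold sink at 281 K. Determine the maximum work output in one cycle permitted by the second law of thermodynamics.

W_max ≈ 116.9 kJ

T_H = 457 °C → 457 + 273.15 = 730.15 K.
The second-law ceiling is the Carnot efficiency, η_max = 1 − T_C/T_H = 1 − 281.00/730.15 = 0.6151.
W_max = η_max · Q_H = 0.6151 × 190 = 116.9 kJ.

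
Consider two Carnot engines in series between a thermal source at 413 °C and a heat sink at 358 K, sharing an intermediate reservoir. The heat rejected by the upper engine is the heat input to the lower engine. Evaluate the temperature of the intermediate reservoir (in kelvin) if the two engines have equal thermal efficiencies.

T_m ≈ 496 K

T_H = 413 °C → 413 + 273.15 = 686.15 K.
Equal efficiencies require 1 − T_m/T_H = 1 − T_C/T_m, i.e. T_m/T_H = T_C/T_m, so T_m = √(T_H·T_C) = √(686.15 × 358.00) = 496 K.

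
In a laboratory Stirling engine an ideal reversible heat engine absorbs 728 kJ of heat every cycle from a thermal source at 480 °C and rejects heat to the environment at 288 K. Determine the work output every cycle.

T_H = 480 °C → 480 + 273.15 = 753.15 K.
Carnot efficiency: η = 1 − T_C/T_H = 1 − 288.00/753.15 = 0.6176.
W = η·Q_H = 0.6176 × 728 = 449.6 kJ.

W ≈ 449.6 kJ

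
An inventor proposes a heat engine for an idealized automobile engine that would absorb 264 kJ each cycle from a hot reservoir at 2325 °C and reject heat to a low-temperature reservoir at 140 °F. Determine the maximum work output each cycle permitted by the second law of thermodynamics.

W_max ≈ 230 kJ

T_H = 2325 °C → 2325 + 273.15 = 2598.15 K.
T_C = 140 °F → (140 − 32) × 5/9 = 60.00 °C = 333.15 K.
By the Carnot theorem, η_max = 1 − T_C/T_H = 1 − 333.15/2598.15 = 0.8718.
W_max = η_max · Q_H = 0.8718 × 264 = 230 kJ.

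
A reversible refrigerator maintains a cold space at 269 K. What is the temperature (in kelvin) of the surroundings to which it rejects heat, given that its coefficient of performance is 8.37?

T_H ≈ 301.1 K

COP_R = T_C/(T_H − T_C) ⇒ T_H = T_C·(1 + 1/COP_R) = 269.00 × (1 + 1/8.37) = 301.1 K.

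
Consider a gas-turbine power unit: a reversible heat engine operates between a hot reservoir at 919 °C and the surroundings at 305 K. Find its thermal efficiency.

η ≈ 0.744

T_H = 919 °C → 919 + 273.15 = 1192.15 K.
Carnot efficiency: η = 1 − T_C/T_H = 1 − 305.00/1192.15 = 0.744.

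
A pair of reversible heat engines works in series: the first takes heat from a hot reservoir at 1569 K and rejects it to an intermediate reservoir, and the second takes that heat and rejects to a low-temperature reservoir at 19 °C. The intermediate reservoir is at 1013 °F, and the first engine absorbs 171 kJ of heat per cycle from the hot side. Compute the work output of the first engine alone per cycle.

W₁ ≈ 81.83 kJ

T_C = 19 °C → 19 + 273.15 = 292.15 K.
T_m = 1013 °F → (1013 − 32) × 5/9 = 545.00 °C = 818.15 K.
First-stage efficiency η₁ = 1 − T_m/T_H = 1 − 818.15/1569.00 = 0.4786.
W₁ = η₁·Q_H = 0.4786 × 171 = 81.83 kJ.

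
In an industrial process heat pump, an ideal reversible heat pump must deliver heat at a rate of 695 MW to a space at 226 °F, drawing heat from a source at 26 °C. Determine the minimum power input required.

Ẇ_in ≈ 149 MW

T_H = 226 °F → (226 − 32) × 5/9 = 107.78 °C = 380.93 K.
T_C = 26 °C → 26 + 273.15 = 299.15 K.
COP_HP = T_H/(T_H − T_C) = 380.93/81.78 = 4.6581.
W = Q_H/COP_HP = 695/4.6581 = 149 MW.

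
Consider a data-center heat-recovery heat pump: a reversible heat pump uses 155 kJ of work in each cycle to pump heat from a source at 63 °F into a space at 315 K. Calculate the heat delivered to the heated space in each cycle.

T_C = 63 °F → (63 − 32) × 5/9 = 17.22 °C = 290.37 K.
For a reversible heat pump, COP_HP = T_H/(T_H − T_C) = 315.00/24.63 = 12.7904.
Q_H = COP_HP · W = 12.7904 × 155 = 1980 kJ.

Q_H ≈ 1980 kJ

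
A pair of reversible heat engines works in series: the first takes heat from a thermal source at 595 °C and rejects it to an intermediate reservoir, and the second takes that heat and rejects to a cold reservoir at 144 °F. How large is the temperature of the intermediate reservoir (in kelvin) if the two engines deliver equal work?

T_m ≈ 602 K

T_H = 595 °C → 595 + 273.15 = 868.15 K.
T_C = 144 °F → (144 − 32) × 5/9 = 62.22 °C = 335.37 K.
For reversible stages Q_m = Q_H·(T_m/T_H). Setting W₁ = Q_H(1 − T_m/T_H) equal to W₂ = Q_m(1 − T_C/T_m) = Q_H·(T_m − T_C)/T_H gives T_H − T_m = T_m − T_C, so T_m = (T_H + T_C)/2 = (868.15 + 335.37)/2 = 602 K.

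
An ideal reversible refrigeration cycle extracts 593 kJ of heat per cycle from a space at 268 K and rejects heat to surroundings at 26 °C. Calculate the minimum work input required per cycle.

W_in ≈ 68.93 kJ

T_H = 26 °C → 26 + 273.15 = 299.15 K.
Carnot COP: COP_R = T_C/(T_H − T_C) = 268.00/31.15 = 8.6035.
W = Q_C/COP_R = 593/8.6035 = 68.93 kJ.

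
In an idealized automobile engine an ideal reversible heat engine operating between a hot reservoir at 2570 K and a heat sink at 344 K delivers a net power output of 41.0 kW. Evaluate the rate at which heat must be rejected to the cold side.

Q̇_C ≈ 6.34 kW

Carnot efficiency: η = 1 − T_C/T_H = 1 − 344.00/2570.00 = 0.8661.
Since Q_C/Q_H = T_C/T_H and Q_H = W/η, Q_C = W·T_C/(T_H − T_C) = 41.0 × 344.00/2226.00 = 6.34 kW.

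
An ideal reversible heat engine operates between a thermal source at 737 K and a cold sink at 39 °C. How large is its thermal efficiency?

T_C = 39 °C → 39 + 273.15 = 312.15 K.
For a reversible engine, η = 1 − T_C/T_H = 1 − 312.15/737.00 = 0.576.

η ≈ 0.576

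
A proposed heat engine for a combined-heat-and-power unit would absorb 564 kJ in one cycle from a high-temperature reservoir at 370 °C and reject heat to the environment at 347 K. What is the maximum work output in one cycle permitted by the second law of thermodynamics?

T_H = 370 °C → 370 + 273.15 = 643.15 K.
The second-law ceiling is the Carnot efficiency, η_max = 1 − T_C/T_H = 1 − 347.00/643.15 = 0.4605.
W_max = η_max · Q_H = 0.4605 × 564 = 259.7 kJ.

W_max ≈ 259.7 kJ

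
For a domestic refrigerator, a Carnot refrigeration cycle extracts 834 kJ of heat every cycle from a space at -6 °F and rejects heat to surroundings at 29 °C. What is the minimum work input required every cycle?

T_H = 29 °C → 29 + 273.15 = 302.15 K.
T_C = -6 °F → (-6 − 32) × 5/9 = -21.11 °C = 252.04 K.
The reversible coefficient of performance is COP_R = T_C/(T_H − T_C) = 252.04/50.11 = 5.0296.
W = Q_C/COP_R = 834/5.0296 = 165.8 kJ.

W_in ≈ 165.8 kJ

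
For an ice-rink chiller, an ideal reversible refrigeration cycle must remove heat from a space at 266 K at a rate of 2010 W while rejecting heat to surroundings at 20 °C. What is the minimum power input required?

T_H = 20 °C → 20 + 273.15 = 293.15 K.
Carnot COP: COP_R = T_C/(T_H − T_C) = 266.00/27.15 = 9.7974.
W = Q_C/COP_R = 2010/9.7974 = 205 W.

Ẇ_in ≈ 205 W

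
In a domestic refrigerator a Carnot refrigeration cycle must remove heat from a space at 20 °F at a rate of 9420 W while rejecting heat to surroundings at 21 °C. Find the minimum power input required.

Ẇ_in ≈ 978 W

T_H = 21 °C → 21 + 273.15 = 294.15 K.
T_C = 20 °F → (20 − 32) × 5/9 = -6.67 °C = 266.48 K.
COP_R = T_C/(T_H − T_C) = 266.48/27.67 = 9.6319.
W = Q_C/COP_R = 9420/9.6319 = 978 W.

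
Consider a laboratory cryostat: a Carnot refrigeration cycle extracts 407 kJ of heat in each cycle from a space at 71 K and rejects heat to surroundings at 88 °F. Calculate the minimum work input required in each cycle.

W_in ≈ 1337 kJ

T_H = 88 °F → (88 − 32) × 5/9 = 31.11 °C = 304.26 K.
COP_R = T_C/(T_H − T_C) = 71.00/233.26 = 0.3044.
W = Q_C/COP_R = 407/0.3044 = 1337 kJ.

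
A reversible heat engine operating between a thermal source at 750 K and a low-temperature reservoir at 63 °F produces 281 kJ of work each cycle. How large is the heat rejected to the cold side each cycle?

Q_C ≈ 178 kJ

T_C = 63 °F → (63 − 32) × 5/9 = 17.22 °C = 290.37 K.
For a reversible engine, η = 1 − T_C/T_H = 1 − 290.37/750.00 = 0.6128.
Since Q_C/Q_H = T_C/T_H and Q_H = W/η, Q_C = W·T_C/(T_H − T_C) = 281 × 290.37/459.63 = 178 kJ.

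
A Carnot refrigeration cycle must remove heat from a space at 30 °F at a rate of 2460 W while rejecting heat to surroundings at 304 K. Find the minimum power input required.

T_C = 30 °F → (30 − 32) × 5/9 = -1.11 °C = 272.04 K.
The reversible coefficient of performance is COP_R = T_C/(T_H − T_C) = 272.04/31.96 = 8.5116.
W = Q_C/COP_R = 2460/8.5116 = 289.0 W.

Ẇ_in ≈ 289.0 W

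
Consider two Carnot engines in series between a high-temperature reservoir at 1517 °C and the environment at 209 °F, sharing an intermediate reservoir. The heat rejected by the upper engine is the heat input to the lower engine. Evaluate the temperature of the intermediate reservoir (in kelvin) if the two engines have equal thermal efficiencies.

T_m ≈ 815 K

T_H = 1517 °C → 1517 + 273.15 = 1790.15 K.
T_C = 209 °F → (209 − 32) × 5/9 = 98.33 °C = 371.48 K.
Equal efficiencies require 1 − T_m/T_H = 1 − T_C/T_m, i.e. T_m/T_H = T_C/T_m, so T_m = √(T_H·T_C) = √(1790.15 × 371.48) = 815 K.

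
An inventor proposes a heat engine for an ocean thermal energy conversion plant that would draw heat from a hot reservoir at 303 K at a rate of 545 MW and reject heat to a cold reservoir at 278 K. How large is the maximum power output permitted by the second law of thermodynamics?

Ẇ_max ≈ 44.97 MW

The second-law ceiling is the Carnot efficiency, η_max = 1 − T_C/T_H = 1 − 278.00/303.00 = 0.0825.
W_max = η_max · Q_H = 0.0825 × 545 = 44.97 MW.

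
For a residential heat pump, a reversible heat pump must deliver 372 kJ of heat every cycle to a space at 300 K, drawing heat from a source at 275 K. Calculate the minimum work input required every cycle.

W_in ≈ 31.0 kJ

For a reversible heat pump, COP_HP = T_H/(T_H − T_C) = 300.00/25.00 = 12.0000.
W = Q_H/COP_HP = 372/12.0000 = 31.0 kJ.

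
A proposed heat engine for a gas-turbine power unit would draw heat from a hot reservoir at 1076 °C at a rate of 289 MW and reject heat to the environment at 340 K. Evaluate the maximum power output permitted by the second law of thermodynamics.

T_H = 1076 °C → 1076 + 273.15 = 1349.15 K.
By the Carnot theorem, η_max = 1 − T_C/T_H = 1 − 340.00/1349.15 = 0.7480.
W_max = η_max · Q_H = 0.7480 × 289 = 216.2 MW.

Ẇ_max ≈ 216.2 MW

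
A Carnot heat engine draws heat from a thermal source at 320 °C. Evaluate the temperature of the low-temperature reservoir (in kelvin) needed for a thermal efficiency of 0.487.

T_C ≈ 304 K

T_H = 320 °C → 320 + 273.15 = 593.15 K.
From η = 1 − T_C/T_H, T_C = T_H·(1 − η) = 593.15 × (1 − 0.487) = 304 K.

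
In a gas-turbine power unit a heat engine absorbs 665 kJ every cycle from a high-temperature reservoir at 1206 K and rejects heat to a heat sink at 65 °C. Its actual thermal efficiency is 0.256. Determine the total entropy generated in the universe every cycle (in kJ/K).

T_C = 65 °C → 65 + 273.15 = 338.15 K.
W = η·Q_H = 0.256 × 665 = 170.2 kJ, so Q_C = Q_H − W = 494.8 kJ.
Reservoir entropy changes: ΔS_H = −Q_H/T_H = −665/1206.00 = -0.5514 kJ/K and ΔS_C = +Q_C/T_C = 494.8/338.15 = 1.463 kJ/K.
ΔS_univ = −Q_H/T_H + Q_C/T_C = 0.912 kJ/K (> 0, since η = 0.256 < η_Carnot = 0.720).

ΔS_univ ≈ 0.912 kJ/K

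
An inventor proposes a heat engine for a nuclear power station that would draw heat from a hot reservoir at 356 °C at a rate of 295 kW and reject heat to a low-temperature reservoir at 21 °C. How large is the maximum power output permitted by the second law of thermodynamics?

T_H = 356 °C → 356 + 273.15 = 629.15 K.
T_C = 21 °C → 21 + 273.15 = 294.15 K.
By the Carnot theorem, η_max = 1 − T_C/T_H = 1 − 294.15/629.15 = 0.5325.
W_max = η_max · Q_H = 0.5325 × 295 = 157 kW.

Ẇ_max ≈ 157 kW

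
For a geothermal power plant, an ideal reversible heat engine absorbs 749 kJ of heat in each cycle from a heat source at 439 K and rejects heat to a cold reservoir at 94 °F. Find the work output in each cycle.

T_C = 94 °F → (94 − 32) × 5/9 = 34.44 °C = 307.59 K.
For a reversible engine, η = 1 − T_C/T_H = 1 − 307.59/439.00 = 0.2993.
W = η·Q_H = 0.2993 × 749 = 224 kJ.

W ≈ 224 kJ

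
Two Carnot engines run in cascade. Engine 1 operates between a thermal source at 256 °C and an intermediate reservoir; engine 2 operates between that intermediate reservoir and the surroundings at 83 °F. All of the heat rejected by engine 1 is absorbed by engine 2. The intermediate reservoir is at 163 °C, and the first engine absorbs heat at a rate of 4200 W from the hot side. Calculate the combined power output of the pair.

Ẇ_total ≈ 1810 W

T_H = 256 °C → 256 + 273.15 = 529.15 K.
T_C = 83 °F → (83 − 32) × 5/9 = 28.33 °C = 301.48 K.
Two reversible stages in series are equivalent to a single Carnot engine between T_H and T_C, so η_total = 1 − T_C/T_H = 1 − 301.48/529.15 = 0.4302.
W_total = η_total · Q_H = 0.4302 × 4200 = 1810 W.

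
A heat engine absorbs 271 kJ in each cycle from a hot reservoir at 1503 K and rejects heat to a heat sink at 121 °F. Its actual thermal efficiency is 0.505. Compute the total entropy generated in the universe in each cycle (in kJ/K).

T_C = 121 °F → (121 − 32) × 5/9 = 49.44 °C = 322.59 K.
W = η·Q_H = 0.505 × 271 = 136.9 kJ, so Q_C = Q_H − W = 134.1 kJ.
The hot reservoir loses entropy Q_H/T_H = 271/1503.00 = 0.1803 kJ/K; the cold reservoir gains Q_C/T_C = 134.1/322.59 = 0.4158 kJ/K.
ΔS_univ = −Q_H/T_H + Q_C/T_C = 0.2355 kJ/K (> 0, since η = 0.505 < η_Carnot = 0.785).

ΔS_univ ≈ 0.2355 kJ/K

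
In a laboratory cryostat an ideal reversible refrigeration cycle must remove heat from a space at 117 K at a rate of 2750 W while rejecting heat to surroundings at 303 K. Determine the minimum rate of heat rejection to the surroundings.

Q̇_H ≈ 7120 W

For a reversible cycle Q_H/Q_C = T_H/T_C, so Q_H = Q_C·T_H/T_C = 2750 × 303.00/117.00 = 7120 W.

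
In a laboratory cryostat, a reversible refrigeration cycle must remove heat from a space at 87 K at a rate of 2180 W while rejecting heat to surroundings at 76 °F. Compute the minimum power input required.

Ẇ_in ≈ 5280 W

T_H = 76 °F → (76 − 32) × 5/9 = 24.44 °C = 297.59 K.
COP_R = T_C/(T_H − T_C) = 87.00/210.59 = 0.4131.
W = Q_C/COP_R = 2180/0.4131 = 5280 W.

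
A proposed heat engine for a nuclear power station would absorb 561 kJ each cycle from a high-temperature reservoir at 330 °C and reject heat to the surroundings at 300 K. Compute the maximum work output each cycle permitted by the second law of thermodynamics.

W_max ≈ 282 kJ

T_H = 330 °C → 330 + 273.15 = 603.15 K.
No engine can exceed the Carnot limit: η_max = 1 − T_C/T_H = 1 − 300.00/603.15 = 0.5026.
W_max = η_max · Q_H = 0.5026 × 561 = 282 kJ.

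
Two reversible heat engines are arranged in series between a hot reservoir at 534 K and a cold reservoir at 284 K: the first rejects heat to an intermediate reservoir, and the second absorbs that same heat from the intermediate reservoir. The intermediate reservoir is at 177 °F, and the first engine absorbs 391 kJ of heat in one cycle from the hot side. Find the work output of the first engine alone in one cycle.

W₁ ≈ 132 kJ

T_m = 177 °F → (177 − 32) × 5/9 = 80.56 °C = 353.71 K.
First-stage efficiency η₁ = 1 − T_m/T_H = 1 − 353.71/534.00 = 0.3376.
W₁ = η₁·Q_H = 0.3376 × 391 = 132 kJ.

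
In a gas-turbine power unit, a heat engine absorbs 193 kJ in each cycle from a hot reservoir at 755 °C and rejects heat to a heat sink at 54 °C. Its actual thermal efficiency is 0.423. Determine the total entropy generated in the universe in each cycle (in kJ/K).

T_H = 755 °C → 755 + 273.15 = 1028.15 K.
T_C = 54 °C → 54 + 273.15 = 327.15 K.
W = η·Q_H = 0.423 × 193 = 81.64 kJ, so Q_C = Q_H − W = 111.4 kJ.
The hot reservoir loses entropy Q_H/T_H = 193/1028.15 = 0.1877 kJ/K; the cold reservoir gains Q_C/T_C = 111.4/327.15 = 0.3404 kJ/K.
ΔS_univ = −Q_H/T_H + Q_C/T_C = 0.1527 kJ/K (> 0, since η = 0.423 < η_Carnot = 0.682).

ΔS_univ ≈ 0.1527 kJ/K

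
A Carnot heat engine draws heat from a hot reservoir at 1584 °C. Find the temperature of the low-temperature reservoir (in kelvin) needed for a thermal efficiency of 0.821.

T_C ≈ 332 K

T_H = 1584 °C → 1584 + 273.15 = 1857.15 K.
From η = 1 − T_C/T_H, T_C = T_H·(1 − η) = 1857.15 × (1 − 0.821) = 332 K.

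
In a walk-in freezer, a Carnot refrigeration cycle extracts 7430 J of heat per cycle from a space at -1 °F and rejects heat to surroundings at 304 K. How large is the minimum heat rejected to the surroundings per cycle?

Q_H ≈ 8860 J

T_C = -1 °F → (-1 − 32) × 5/9 = -18.33 °C = 254.82 K.
For a reversible cycle Q_H/Q_C = T_H/T_C, so Q_H = Q_C·T_H/T_C = 7430 × 304.00/254.82 = 8860 J.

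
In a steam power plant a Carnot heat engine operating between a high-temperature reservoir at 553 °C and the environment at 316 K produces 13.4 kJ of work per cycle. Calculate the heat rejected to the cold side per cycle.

Q_C ≈ 8.300 kJ

T_H = 553 °C → 553 + 273.15 = 826.15 K.
Carnot efficiency: η = 1 − T_C/T_H = 1 − 316.00/826.15 = 0.6175.
Since Q_C/Q_H = T_C/T_H and Q_H = W/η, Q_C = W·T_C/(T_H − T_C) = 13.4 × 316.00/510.15 = 8.300 kJ.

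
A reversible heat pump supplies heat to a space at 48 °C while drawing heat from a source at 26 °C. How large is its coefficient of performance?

T_H = 48 °C → 48 + 273.15 = 321.15 K.
T_C = 26 °C → 26 + 273.15 = 299.15 K.
The Carnot heat-pump COP is COP_HP = T_H/(T_H − T_C) = 321.15/(321.15 − 299.15) = 14.6.

COP_HP ≈ 14.6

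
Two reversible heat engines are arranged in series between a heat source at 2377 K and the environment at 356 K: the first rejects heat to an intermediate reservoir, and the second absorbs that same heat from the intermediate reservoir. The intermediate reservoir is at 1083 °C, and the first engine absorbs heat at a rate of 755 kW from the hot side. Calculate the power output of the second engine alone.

T_m = 1083 °C → 1083 + 273.15 = 1356.15 K.
Heat entering the second stage: Q_m = Q_H·(T_m/T_H) = 755 × 1356.15/2377.00 = 431 kW.
Second-stage efficiency η₂ = 1 − T_C/T_m = 1 − 356.00/1356.15 = 0.7375, so W₂ = η₂·Q_m = 318 kW.

Ẇ₂ ≈ 318 kW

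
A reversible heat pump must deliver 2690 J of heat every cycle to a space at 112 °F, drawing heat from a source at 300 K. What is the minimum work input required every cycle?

T_H = 112 °F → (112 − 32) × 5/9 = 44.44 °C = 317.59 K.
The Carnot heat-pump COP is COP_HP = T_H/(T_H − T_C) = 317.59/17.59 = 18.0508.
W = Q_H/COP_HP = 2690/18.0508 = 149 J.

W_in ≈ 149 J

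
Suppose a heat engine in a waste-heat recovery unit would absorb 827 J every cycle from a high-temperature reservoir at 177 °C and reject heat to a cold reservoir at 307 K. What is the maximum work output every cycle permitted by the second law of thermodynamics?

T_H = 177 °C → 177 + 273.15 = 450.15 K.
No engine can exceed the Carnot limit: η_max = 1 − T_C/T_H = 1 − 307.00/450.15 = 0.3180.
W_max = η_max · Q_H = 0.3180 × 827 = 263 J.

W_max ≈ 263 J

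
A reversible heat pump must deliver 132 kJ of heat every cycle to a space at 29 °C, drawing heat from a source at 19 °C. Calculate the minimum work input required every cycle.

T_H = 29 °C → 29 + 273.15 = 302.15 K.
T_C = 19 °C → 19 + 273.15 = 292.15 K.
For a reversible heat pump, COP_HP = T_H/(T_H − T_C) = 302.15/10.00 = 30.2150.
W = Q_H/COP_HP = 132/30.2150 = 4.37 kJ.

W_in ≈ 4.37 kJ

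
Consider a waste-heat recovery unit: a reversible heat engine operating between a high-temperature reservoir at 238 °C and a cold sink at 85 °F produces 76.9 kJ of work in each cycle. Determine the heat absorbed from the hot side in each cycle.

Q_H ≈ 188 kJ

T_H = 238 °C → 238 + 273.15 = 511.15 K.
T_C = 85 °F → (85 − 32) × 5/9 = 29.44 °C = 302.59 K.
η_rev = 1 − T_C/T_H = 1 − 302.59/511.15 = 0.4080.
Q_H = W/η = 76.9/0.4080 = 188 kJ.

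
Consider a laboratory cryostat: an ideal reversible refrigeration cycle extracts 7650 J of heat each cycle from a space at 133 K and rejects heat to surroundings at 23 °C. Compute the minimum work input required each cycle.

T_H = 23 °C → 23 + 273.15 = 296.15 K.
COP_R = T_C/(T_H − T_C) = 133.00/163.15 = 0.8152.
W = Q_C/COP_R = 7650/0.8152 = 9380 J.

W_in ≈ 9380 J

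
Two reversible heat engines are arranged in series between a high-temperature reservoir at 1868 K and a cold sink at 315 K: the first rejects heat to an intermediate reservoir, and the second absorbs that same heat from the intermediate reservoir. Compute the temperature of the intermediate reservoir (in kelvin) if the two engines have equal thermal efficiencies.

Equal efficiencies require 1 − T_m/T_H = 1 − T_C/T_m, i.e. T_m/T_H = T_C/T_m, so T_m = √(T_H·T_C) = √(1868.00 × 315.00) = 767.1 K.

T_m ≈ 767.1 K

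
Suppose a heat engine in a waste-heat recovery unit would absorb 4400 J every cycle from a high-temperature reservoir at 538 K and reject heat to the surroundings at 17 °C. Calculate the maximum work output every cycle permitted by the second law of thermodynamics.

W_max ≈ 2027 J

T_C = 17 °C → 17 + 273.15 = 290.15 K.
The upper bound on efficiency is η_max = 1 − T_C/T_H = 1 − 290.15/538.00 = 0.4607.
W_max = η_max · Q_H = 0.4607 × 4400 = 2027 J.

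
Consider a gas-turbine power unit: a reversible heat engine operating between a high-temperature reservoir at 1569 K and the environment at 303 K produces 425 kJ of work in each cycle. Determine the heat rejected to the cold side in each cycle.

Q_C ≈ 101.7 kJ

η_rev = 1 − T_C/T_H = 1 − 303.00/1569.00 = 0.8069.
Since Q_C/Q_H = T_C/T_H and Q_H = W/η, Q_C = W·T_C/(T_H − T_C) = 425 × 303.00/1266.00 = 101.7 kJ.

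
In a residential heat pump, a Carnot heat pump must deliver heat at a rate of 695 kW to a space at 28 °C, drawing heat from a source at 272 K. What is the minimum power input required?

Ẇ_in ≈ 67.3 kW

T_H = 28 °C → 28 + 273.15 = 301.15 K.
Reversible heating COP: COP_HP = T_H/(T_H − T_C) = 301.15/29.15 = 10.3310.
W = Q_H/COP_HP = 695/10.3310 = 67.3 kW.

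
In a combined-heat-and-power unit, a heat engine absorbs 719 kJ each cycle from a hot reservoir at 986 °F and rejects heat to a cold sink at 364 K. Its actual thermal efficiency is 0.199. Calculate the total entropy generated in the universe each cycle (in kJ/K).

T_H = 986 °F → (986 − 32) × 5/9 = 530.00 °C = 803.15 K.
W = η·Q_H = 0.199 × 719 = 143.1 kJ, so Q_C = Q_H − W = 575.9 kJ.
The hot reservoir loses entropy Q_H/T_H = 719/803.15 = 0.8952 kJ/K; the cold reservoir gains Q_C/T_C = 575.9/364.00 = 1.582 kJ/K.
ΔS_univ = −Q_H/T_H + Q_C/T_C = 0.687 kJ/K (> 0, since η = 0.199 < η_Carnot = 0.547).

ΔS_univ ≈ 0.687 kJ/K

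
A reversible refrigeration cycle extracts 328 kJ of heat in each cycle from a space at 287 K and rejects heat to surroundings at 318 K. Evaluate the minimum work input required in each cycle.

W_in ≈ 35.4 kJ

Carnot COP: COP_R = T_C/(T_H − T_C) = 287.00/31.00 = 9.2581.
W = Q_C/COP_R = 328/9.2581 = 35.4 kJ.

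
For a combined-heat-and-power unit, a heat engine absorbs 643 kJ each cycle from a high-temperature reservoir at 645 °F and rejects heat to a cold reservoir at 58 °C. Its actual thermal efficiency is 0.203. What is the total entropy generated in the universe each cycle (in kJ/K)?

ΔS_univ ≈ 0.500 kJ/K

T_H = 645 °F → (645 − 32) × 5/9 = 340.56 °C = 613.71 K.
T_C = 58 °C → 58 + 273.15 = 331.15 K.
W = η·Q_H = 0.203 × 643 = 130.5 kJ, so Q_C = Q_H − W = 512.5 kJ.
The hot reservoir loses entropy Q_H/T_H = 643/613.71 = 1.048 kJ/K; the cold reservoir gains Q_C/T_C = 512.5/331.15 = 1.548 kJ/K.
ΔS_univ = −Q_H/T_H + Q_C/T_C = 0.500 kJ/K (> 0, since η = 0.203 < η_Carnot = 0.460).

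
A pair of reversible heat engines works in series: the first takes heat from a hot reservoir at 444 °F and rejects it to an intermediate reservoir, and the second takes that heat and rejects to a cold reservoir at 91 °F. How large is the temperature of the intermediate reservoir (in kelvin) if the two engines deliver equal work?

T_m ≈ 404 K

T_H = 444 °F → (444 − 32) × 5/9 = 228.89 °C = 502.04 K.
T_C = 91 °F → (91 − 32) × 5/9 = 32.78 °C = 305.93 K.
For reversible stages Q_m = Q_H·(T_m/T_H). Setting W₁ = Q_H(1 − T_m/T_H) equal to W₂ = Q_m(1 − T_C/T_m) = Q_H·(T_m − T_C)/T_H gives T_H − T_m = T_m − T_C, so T_m = (T_H + T_C)/2 = (502.04 + 305.93)/2 = 404 K.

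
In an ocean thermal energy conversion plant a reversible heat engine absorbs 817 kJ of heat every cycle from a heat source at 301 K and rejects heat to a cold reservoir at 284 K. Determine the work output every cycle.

W ≈ 46.1 kJ

Carnot efficiency: η = 1 − T_C/T_H = 1 − 284.00/301.00 = 0.0565.
W = η·Q_H = 0.0565 × 817 = 46.1 kJ.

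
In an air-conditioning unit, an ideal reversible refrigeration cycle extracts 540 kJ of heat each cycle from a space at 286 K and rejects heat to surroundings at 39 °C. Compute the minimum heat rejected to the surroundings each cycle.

T_H = 39 °C → 39 + 273.15 = 312.15 K.
For a reversible cycle Q_H/Q_C = T_H/T_C, so Q_H = Q_C·T_H/T_C = 540 × 312.15/286.00 = 589.4 kJ.

Q_H ≈ 589.4 kJ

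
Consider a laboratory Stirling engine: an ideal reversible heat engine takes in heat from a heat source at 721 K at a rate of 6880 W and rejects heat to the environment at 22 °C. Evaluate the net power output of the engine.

Ẇ ≈ 4060 W

T_C = 22 °C → 22 + 273.15 = 295.15 K.
η_rev = 1 − T_C/T_H = 1 − 295.15/721.00 = 0.5906.
W = η·Q_H = 0.5906 × 6880 = 4060 W.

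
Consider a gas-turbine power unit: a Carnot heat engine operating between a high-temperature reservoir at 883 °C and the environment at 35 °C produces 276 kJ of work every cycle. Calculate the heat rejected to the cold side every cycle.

Q_C ≈ 100 kJ

T_H = 883 °C → 883 + 273.15 = 1156.15 K.
T_C = 35 °C → 35 + 273.15 = 308.15 K.
The Carnot efficiency is η = 1 − T_C/T_H = 1 − 308.15/1156.15 = 0.7335.
Since Q_C/Q_H = T_C/T_H and Q_H = W/η, Q_C = W·T_C/(T_H − T_C) = 276 × 308.15/848.00 = 100 kJ.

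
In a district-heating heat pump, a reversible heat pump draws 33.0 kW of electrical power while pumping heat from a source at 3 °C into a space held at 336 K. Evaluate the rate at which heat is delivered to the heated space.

T_C = 3 °C → 3 + 273.15 = 276.15 K.
For a reversible heat pump, COP_HP = T_H/(T_H − T_C) = 336.00/59.85 = 5.6140.
Q_H = COP_HP · W = 5.6140 × 33.0 = 185.3 kW.

Q̇_H ≈ 185.3 kW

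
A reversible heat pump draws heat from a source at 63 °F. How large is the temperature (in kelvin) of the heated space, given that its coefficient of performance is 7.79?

T_H ≈ 333 K

T_C = 63 °F → (63 − 32) × 5/9 = 17.22 °C = 290.37 K.
COP_HP = T_H/(T_H − T_C) ⇒ T_H = T_C·COP_HP/(COP_HP − 1) = 290.37 × 7.79/(7.79 − 1) = 333 K.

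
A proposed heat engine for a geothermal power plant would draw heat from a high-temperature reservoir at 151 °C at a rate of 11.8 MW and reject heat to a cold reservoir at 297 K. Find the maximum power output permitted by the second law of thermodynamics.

Ẇ_max ≈ 3.54 MW

T_H = 151 °C → 151 + 273.15 = 424.15 K.
No engine can exceed the Carnot limit: η_max = 1 − T_C/T_H = 1 − 297.00/424.15 = 0.2998.
W_max = η_max · Q_H = 0.2998 × 11.8 = 3.54 MW.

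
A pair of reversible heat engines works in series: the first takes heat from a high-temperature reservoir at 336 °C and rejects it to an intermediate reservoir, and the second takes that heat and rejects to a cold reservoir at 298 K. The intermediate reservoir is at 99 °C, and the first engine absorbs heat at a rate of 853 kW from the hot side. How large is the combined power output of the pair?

T_H = 336 °C → 336 + 273.15 = 609.15 K.
Two reversible stages in series are equivalent to a single Carnot engine between T_H and T_C, so η_total = 1 − T_C/T_H = 1 − 298.00/609.15 = 0.5108.
W_total = η_total · Q_H = 0.5108 × 853 = 435.7 kW.

Ẇ_total ≈ 435.7 kW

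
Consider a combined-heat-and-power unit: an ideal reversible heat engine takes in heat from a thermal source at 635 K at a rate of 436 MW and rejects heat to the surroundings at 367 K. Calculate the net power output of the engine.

η_rev = 1 − T_C/T_H = 1 − 367.00/635.00 = 0.4220.
W = η·Q_H = 0.4220 × 436 = 184.0 MW.

Ẇ ≈ 184.0 MW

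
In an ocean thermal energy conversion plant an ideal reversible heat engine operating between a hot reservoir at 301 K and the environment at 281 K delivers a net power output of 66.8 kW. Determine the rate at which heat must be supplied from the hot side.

Q̇_H ≈ 1010 kW

The Carnot efficiency is η = 1 − T_C/T_H = 1 − 281.00/301.00 = 0.0664.
Q_H = W/η = 66.8/0.0664 = 1010 kW.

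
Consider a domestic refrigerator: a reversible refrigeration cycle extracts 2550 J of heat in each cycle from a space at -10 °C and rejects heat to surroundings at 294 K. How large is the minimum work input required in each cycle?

T_C = -10 °C → -10 + 273.15 = 263.15 K.
Carnot COP: COP_R = T_C/(T_H − T_C) = 263.15/30.85 = 8.5300.
W = Q_C/COP_R = 2550/8.5300 = 298.9 J.

W_in ≈ 298.9 J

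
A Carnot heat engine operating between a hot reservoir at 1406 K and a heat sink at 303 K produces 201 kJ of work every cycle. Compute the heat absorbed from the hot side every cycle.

Q_H ≈ 256 kJ

Since the cycle is reversible, η = 1 − T_C/T_H = 1 − 303.00/1406.00 = 0.7845.
Q_H = W/η = 201/0.7845 = 256 kJ.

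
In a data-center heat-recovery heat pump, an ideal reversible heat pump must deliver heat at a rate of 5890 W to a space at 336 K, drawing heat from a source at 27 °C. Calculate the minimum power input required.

T_C = 27 °C → 27 + 273.15 = 300.15 K.
Reversible heating COP: COP_HP = T_H/(T_H − T_C) = 336.00/35.85 = 9.3724.
W = Q_H/COP_HP = 5890/9.3724 = 628 W.

Ẇ_in ≈ 628 W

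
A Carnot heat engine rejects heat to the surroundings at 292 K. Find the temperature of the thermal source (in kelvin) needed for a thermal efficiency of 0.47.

T_H ≈ 550.9 K

From η = 1 − T_C/T_H, solving for T_H gives T_H = T_C/(1 − η) = 292.00/(1 − 0.47) = 550.9 K.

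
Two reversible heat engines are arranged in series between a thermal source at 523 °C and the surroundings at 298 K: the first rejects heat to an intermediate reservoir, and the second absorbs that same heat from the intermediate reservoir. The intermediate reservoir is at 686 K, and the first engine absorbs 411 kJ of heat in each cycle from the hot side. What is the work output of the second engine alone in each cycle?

W₂ ≈ 200.3 kJ

T_H = 523 °C → 523 + 273.15 = 796.15 K.
Heat entering the second stage: Q_m = Q_H·(T_m/T_H) = 411 × 686.00/796.15 = 354.1 kJ.
Second-stage efficiency η₂ = 1 − T_C/T_m = 1 − 298.00/686.00 = 0.5656, so W₂ = η₂·Q_m = 200.3 kJ.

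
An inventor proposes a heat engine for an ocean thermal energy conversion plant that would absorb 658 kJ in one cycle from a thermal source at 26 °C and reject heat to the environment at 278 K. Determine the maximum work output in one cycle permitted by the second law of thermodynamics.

T_H = 26 °C → 26 + 273.15 = 299.15 K.
By the Carnot theorem, η_max = 1 − T_C/T_H = 1 − 278.00/299.15 = 0.0707.
W_max = η_max · Q_H = 0.0707 × 658 = 46.5 kJ.

W_max ≈ 46.5 kJ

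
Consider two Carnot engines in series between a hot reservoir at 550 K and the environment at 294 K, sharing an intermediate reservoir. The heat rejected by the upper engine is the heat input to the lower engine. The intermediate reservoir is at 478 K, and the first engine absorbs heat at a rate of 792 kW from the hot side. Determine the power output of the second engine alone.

Heat entering the second stage: Q_m = Q_H·(T_m/T_H) = 792 × 478.00/550.00 = 688 kW.
Second-stage efficiency η₂ = 1 − T_C/T_m = 1 − 294.00/478.00 = 0.3849, so W₂ = η₂·Q_m = 265 kW.

Ẇ₂ ≈ 265 kW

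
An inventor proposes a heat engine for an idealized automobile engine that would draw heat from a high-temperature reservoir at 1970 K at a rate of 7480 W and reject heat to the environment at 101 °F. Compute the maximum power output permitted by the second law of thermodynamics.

T_C = 101 °F → (101 − 32) × 5/9 = 38.33 °C = 311.48 K.
By the Carnot theorem, η_max = 1 − T_C/T_H = 1 − 311.48/1970.00 = 0.8419.
W_max = η_max · Q_H = 0.8419 × 7480 = 6297 W.

Ẇ_max ≈ 6297 W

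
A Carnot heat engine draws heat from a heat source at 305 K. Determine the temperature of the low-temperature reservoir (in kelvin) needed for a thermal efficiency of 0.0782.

T_C ≈ 281 K

From η = 1 − T_C/T_H, T_C = T_H·(1 − η) = 305.00 × (1 − 0.0782) = 281 K.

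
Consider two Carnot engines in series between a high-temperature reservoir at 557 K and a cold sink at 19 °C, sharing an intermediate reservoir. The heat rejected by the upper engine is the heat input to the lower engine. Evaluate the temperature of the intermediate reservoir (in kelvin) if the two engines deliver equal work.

T_C = 19 °C → 19 + 273.15 = 292.15 K.
For reversible stages Q_m = Q_H·(T_m/T_H). Setting W₁ = Q_H(1 − T_m/T_H) equal to W₂ = Q_m(1 − T_C/T_m) = Q_H·(T_m − T_C)/T_H gives T_H − T_m = T_m − T_C, so T_m = (T_H + T_C)/2 = (557.00 + 292.15)/2 = 425 K.

T_m ≈ 425 K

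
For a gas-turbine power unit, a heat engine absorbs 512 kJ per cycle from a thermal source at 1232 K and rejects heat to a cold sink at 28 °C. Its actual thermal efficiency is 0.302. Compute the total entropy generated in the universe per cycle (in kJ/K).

ΔS_univ ≈ 0.771 kJ/K

T_C = 28 °C → 28 + 273.15 = 301.15 K.
W = η·Q_H = 0.302 × 512 = 154.6 kJ, so Q_C = Q_H − W = 357.4 kJ.
Reservoir entropy changes: ΔS_H = −Q_H/T_H = −512/1232.00 = -0.4156 kJ/K and ΔS_C = +Q_C/T_C = 357.4/301.15 = 1.187 kJ/K.
ΔS_univ = −Q_H/T_H + Q_C/T_C = 0.771 kJ/K (> 0, since η = 0.302 < η_Carnot = 0.756).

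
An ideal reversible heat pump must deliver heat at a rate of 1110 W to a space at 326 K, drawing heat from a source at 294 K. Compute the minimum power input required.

Ẇ_in ≈ 109 W

COP_HP = T_H/(T_H − T_C) = 326.00/32.00 = 10.1875.
W = Q_H/COP_HP = 1110/10.1875 = 109 W.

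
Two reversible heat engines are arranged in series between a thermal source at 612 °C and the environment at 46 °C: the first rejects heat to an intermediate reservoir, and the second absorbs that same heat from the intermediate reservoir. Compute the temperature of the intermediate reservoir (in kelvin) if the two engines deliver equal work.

T_m ≈ 602 K

T_H = 612 °C → 612 + 273.15 = 885.15 K.
T_C = 46 °C → 46 + 273.15 = 319.15 K.
For reversible stages Q_m = Q_H·(T_m/T_H). Setting W₁ = Q_H(1 − T_m/T_H) equal to W₂ = Q_m(1 − T_C/T_m) = Q_H·(T_m − T_C)/T_H gives T_H − T_m = T_m − T_C, so T_m = (T_H + T_C)/2 = (885.15 + 319.15)/2 = 602 K.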